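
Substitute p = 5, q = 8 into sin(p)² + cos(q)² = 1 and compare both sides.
LHS = sin(5)² + cos(8)² ≈ 0.9407
RHS = 1

LHS ≠ RHS (they differ by about 0.05929), so the equation does not hold here.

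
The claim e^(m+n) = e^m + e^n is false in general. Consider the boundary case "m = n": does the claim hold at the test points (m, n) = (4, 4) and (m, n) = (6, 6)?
At (4, 4): LHS = e^8 ≈ 2981 ≠ RHS = 2·e^4 ≈ 109.2
At (6, 6): LHS = e^12 ≈ 162754.8 ≠ RHS = 2·e^6 ≈ 806.9

Answer: No, fails at both test points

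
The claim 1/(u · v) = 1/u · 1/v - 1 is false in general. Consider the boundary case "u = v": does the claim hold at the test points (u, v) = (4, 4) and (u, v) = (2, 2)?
No, fails at both test points

At (4, 4): LHS = 1/16 ≠ RHS = -15/16
At (2, 2): LHS = 1/4 ≠ RHS = -3/4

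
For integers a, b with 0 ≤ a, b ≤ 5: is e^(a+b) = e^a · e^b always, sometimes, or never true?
Always true

The identity holds for every pair in the range. For instance at (a, b) = (5, 3): both sides equal e^8 ≈ 2981.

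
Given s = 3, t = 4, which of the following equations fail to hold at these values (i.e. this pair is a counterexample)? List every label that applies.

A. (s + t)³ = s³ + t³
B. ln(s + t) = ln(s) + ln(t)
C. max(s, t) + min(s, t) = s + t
Evaluating each claim at the given values:
A. LHS = 343, RHS = 91 → fails here (LHS ≠ RHS)
B. LHS = ln(7) ≈ 1.946, RHS = ln(3) + ln(4) ≈ 2.485 → fails here (LHS ≠ RHS)
C. LHS = 7, RHS = 7 → holds here (LHS = RHS)

Answer: A, B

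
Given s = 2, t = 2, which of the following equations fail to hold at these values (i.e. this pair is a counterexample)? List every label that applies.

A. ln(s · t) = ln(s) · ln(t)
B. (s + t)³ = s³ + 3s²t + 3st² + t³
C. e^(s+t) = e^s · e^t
A

Evaluating each claim at the given values:
A. LHS = ln(4) ≈ 1.386, RHS = ln(2)² ≈ 0.4805 → fails here (LHS ≠ RHS)
B. LHS = 64, RHS = 64 → holds here (LHS = RHS)
C. LHS = e^4 ≈ 54.6, RHS = e^4 ≈ 54.6 → holds here (LHS = RHS)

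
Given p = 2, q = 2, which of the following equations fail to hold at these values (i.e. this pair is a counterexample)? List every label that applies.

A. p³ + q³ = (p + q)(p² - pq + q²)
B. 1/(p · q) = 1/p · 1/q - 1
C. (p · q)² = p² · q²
B

Evaluating each claim at the given values:
A. LHS = 16, RHS = 16 → holds here (LHS = RHS)
B. LHS = 1/4, RHS = -3/4 → fails here (LHS ≠ RHS)
C. LHS = 16, RHS = 16 → holds here (LHS = RHS)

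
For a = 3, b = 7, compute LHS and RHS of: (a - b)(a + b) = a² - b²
LHS = (3 - 7)(3 + 7) = -40
RHS = 3² - 7² = -40

LHS = RHS: the two sides agree.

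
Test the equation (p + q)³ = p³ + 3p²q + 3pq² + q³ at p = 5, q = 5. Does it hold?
Holds

Substituting p = 5, q = 5:

LHS = (5 + 5)³ = 1000
RHS = 5³ + 3·5²·5 + 3·5·5² + 5³ = 1000

LHS = RHS, so the equation holds at this point.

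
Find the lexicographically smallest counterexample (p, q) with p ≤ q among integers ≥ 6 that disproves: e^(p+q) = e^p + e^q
(p, q) = (6, 6)

Substituting (6, 6) into the claim:
LHS = e^(6+6) = e^12 ≈ 162754.8
RHS = e^6 + e^6 = 2·e^6 ≈ 806.9

Since LHS ≠ RHS, this pair disproves the claim, and no lexicographically smaller pair (p ≤ q, integers ≥ 6) does.

For instance (10, 11) is also a counterexample (LHS = e^21 ≈ 1318815734.5, RHS = e^10 + e^11 ≈ 81900.6), but it's lexicographically larger.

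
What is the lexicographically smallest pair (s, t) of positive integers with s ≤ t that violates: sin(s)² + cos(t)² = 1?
(s, t) = (1, 2)

At (1, 1): both sides equal 1, so it holds there.

Substituting (1, 2) into the claim:
LHS = sin(1)² + cos(2)² ≈ 0.8813
RHS = 1

Since LHS ≠ RHS, this pair disproves the claim, and no lexicographically smaller pair (s ≤ t, positive integers) does.

For instance (4, 8) is also a counterexample (LHS = cos(8)² + sin(4)² ≈ 0.5939, RHS = 1), but it's lexicographically larger.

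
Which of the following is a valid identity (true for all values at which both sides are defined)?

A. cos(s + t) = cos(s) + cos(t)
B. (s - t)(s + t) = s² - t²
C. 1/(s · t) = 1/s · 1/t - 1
A: fails at (1, 2) — LHS = cos(3) ≈ -0.99, RHS = cos(2) + cos(1) ≈ 0.1242.
B: holds — e.g. at (3, 3), both sides equal 0.
C: fails at (3, 3) — LHS = 1/9, RHS = -8/9.

Answer: B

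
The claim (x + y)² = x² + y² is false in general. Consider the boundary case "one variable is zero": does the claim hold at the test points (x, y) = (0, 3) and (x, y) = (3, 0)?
At (0, 3): LHS = 9, RHS = 9 → equal
At (3, 0): LHS = 9, RHS = 9 → equal

So the claim does hold at both of these boundary points, even though it is not an identity.

Answer: Yes, holds at both test points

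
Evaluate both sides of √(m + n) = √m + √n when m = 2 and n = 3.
LHS = √(2 + 3) = √(5) ≈ 2.236
RHS = √2 + √3 = √(2) + √(3) ≈ 3.146

LHS ≠ RHS (they differ by about 0.9102), so the equation does not hold here.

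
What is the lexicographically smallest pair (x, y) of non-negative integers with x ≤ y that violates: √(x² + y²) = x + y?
(x, y) = (1, 1)

Substituting (1, 1) into the claim:
LHS = √(1² + 1²) = √(2) ≈ 1.414
RHS = 1 + 1 = 2

Since LHS ≠ RHS, this pair disproves the claim, and no lexicographically smaller pair (x ≤ y, non-negative integers) does.

For instance (2, 7) is also a counterexample (LHS = √(53) ≈ 7.28, RHS = 9), but it's lexicographically larger.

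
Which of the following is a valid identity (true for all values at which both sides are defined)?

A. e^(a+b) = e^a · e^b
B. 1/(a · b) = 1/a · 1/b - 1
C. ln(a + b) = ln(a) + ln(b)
A: holds — e.g. at (1, 4), both sides equal e^5 ≈ 148.4.
B: fails at (3, 7) — LHS = 1/21, RHS = -20/21.
C: fails at (3, 5) — LHS = ln(8) ≈ 2.079, RHS = ln(3) + ln(5) ≈ 2.708.

Answer: A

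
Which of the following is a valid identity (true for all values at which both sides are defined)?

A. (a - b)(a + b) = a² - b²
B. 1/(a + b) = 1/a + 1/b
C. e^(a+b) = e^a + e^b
A: holds — e.g. at (2, 5), both sides equal -21.
B: fails at (2, 7) — LHS = 1/9, RHS = 9/14.
C: fails at (2, 3) — LHS = e^5 ≈ 148.4, RHS = e^2 + e^3 ≈ 27.47.

Answer: A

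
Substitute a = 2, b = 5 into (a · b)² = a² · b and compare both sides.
LHS = (2 · 5)² = 100
RHS = 2² · 5 = 20

LHS ≠ RHS, so the equation does not hold here.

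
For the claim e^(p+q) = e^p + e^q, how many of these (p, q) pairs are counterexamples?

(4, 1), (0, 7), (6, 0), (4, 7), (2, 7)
5

Testing each pair:
(4, 1): LHS = e^5 ≈ 148.4, RHS = e + e^4 ≈ 57.32 → counterexample
(0, 7): LHS = e^7 ≈ 1097, RHS = 1 + e^7 ≈ 1098 → counterexample
(6, 0): LHS = e^6 ≈ 403.4, RHS = 1 + e^6 ≈ 404.4 → counterexample
(4, 7): LHS = e^11 ≈ 59874.1, RHS = e^4 + e^7 ≈ 1151 → counterexample
(2, 7): LHS = e^9 ≈ 8103, RHS = e^2 + e^7 ≈ 1104 → counterexample

That makes 5 counterexamples.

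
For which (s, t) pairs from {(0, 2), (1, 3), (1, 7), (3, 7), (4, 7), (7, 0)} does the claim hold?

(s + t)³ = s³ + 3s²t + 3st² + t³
Testing each pair:
(0, 2): LHS = 8, RHS = 8 → holds
(1, 3): LHS = 64, RHS = 64 → holds
(1, 7): LHS = 512, RHS = 512 → holds
(3, 7): LHS = 1000, RHS = 1000 → holds
(4, 7): LHS = 1331, RHS = 1331 → holds
(7, 0): LHS = 343, RHS = 343 → holds

Every pair satisfies the claim.

Answer: All pairs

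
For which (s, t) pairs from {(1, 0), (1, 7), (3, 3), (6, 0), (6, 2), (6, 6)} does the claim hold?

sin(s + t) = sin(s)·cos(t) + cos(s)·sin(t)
All pairs

Testing each pair:
(1, 0): LHS = sin(1) ≈ 0.8415, RHS = sin(1) ≈ 0.8415 → holds
(1, 7): LHS = sin(8) ≈ 0.9894, RHS = sin(7)·cos(1) + sin(1)·cos(7) ≈ 0.9894 → holds
(3, 3): LHS = sin(6) ≈ -0.2794, RHS = 2·sin(3)·cos(3) ≈ -0.2794 → holds
(6, 0): LHS = sin(6) ≈ -0.2794, RHS = sin(6) ≈ -0.2794 → holds
(6, 2): LHS = sin(8) ≈ 0.9894, RHS = sin(6)·cos(2) + sin(2)·cos(6) ≈ 0.9894 → holds
(6, 6): LHS = sin(12) ≈ -0.5366, RHS = 2·sin(6)·cos(6) ≈ -0.5366 → holds

Every pair satisfies the claim.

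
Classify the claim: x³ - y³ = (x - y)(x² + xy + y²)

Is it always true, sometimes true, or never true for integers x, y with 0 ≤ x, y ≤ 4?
Always true

The identity holds for every pair in the range. For instance at (x, y) = (1, 1): both sides equal 0.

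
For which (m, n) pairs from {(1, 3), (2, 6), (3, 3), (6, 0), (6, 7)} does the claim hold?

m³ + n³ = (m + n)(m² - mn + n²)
Testing each pair:
(1, 3): LHS = 28, RHS = 28 → holds
(2, 6): LHS = 224, RHS = 224 → holds
(3, 3): LHS = 54, RHS = 54 → holds
(6, 0): LHS = 216, RHS = 216 → holds
(6, 7): LHS = 559, RHS = 559 → holds

Every pair satisfies the claim.

Answer: All pairs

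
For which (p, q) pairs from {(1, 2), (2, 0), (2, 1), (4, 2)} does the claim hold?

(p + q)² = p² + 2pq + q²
Testing each pair:
(1, 2): LHS = 9, RHS = 9 → holds
(2, 0): LHS = 4, RHS = 4 → holds
(2, 1): LHS = 9, RHS = 9 → holds
(4, 2): LHS = 36, RHS = 36 → holds

Every pair satisfies the claim.

Answer: All pairs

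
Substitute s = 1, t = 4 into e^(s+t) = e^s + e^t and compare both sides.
LHS = e^(1+4) = e^5 ≈ 148.4
RHS = e^1 + e^4 = e + e^4 ≈ 57.32

LHS ≠ RHS (they differ by about 91.1), so the equation does not hold here.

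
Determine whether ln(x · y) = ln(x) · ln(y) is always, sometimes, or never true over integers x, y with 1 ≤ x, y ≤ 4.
It holds at (x, y) = (1, 1) (both sides equal 0), but fails at (x, y) = (1, 2) (LHS = ln(2) ≈ 0.6931, RHS = 0).

Answer: Sometimes true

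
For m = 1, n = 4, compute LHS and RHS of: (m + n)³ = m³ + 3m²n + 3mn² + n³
LHS = (1 + 4)³ = 125
RHS = 1³ + 3·1²·4 + 3·1·4² + 4³ = 125

LHS = RHS: the two sides agree.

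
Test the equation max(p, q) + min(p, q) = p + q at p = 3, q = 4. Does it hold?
Holds

Substituting p = 3, q = 4:

LHS = max(3, 4) + min(3, 4) = 7
RHS = 3 + 4 = 7

LHS = RHS, so the equation holds at this point.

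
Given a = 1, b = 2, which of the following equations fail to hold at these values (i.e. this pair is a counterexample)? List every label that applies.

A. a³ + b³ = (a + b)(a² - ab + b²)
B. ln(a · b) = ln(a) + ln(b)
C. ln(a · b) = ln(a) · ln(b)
C

Evaluating each claim at the given values:
A. LHS = 9, RHS = 9 → holds here (LHS = RHS)
B. LHS = ln(2) ≈ 0.6931, RHS = ln(2) ≈ 0.6931 → holds here (LHS = RHS)
C. LHS = ln(2) ≈ 0.6931, RHS = 0 → fails here (LHS ≠ RHS)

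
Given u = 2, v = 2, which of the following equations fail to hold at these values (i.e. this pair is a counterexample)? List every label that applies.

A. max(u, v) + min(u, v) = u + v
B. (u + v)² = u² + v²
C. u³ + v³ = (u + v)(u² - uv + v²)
Evaluating each claim at the given values:
A. LHS = 4, RHS = 4 → holds here (LHS = RHS)
B. LHS = 16, RHS = 8 → fails here (LHS ≠ RHS)
C. LHS = 16, RHS = 16 → holds here (LHS = RHS)

Answer: B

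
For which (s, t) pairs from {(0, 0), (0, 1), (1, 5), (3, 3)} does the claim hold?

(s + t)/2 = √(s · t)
(0, 0), (3, 3)

Testing each pair:
(0, 0): LHS = 0, RHS = 0 → holds
(0, 1): LHS = 1/2, RHS = 0 → fails
(1, 5): LHS = 3, RHS = √(5) ≈ 2.236 → fails
(3, 3): LHS = 3, RHS = 3 → holds

2 of 4 pairs satisfy the claim.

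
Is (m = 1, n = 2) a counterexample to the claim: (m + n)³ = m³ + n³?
Yes

Substituting m = 1, n = 2:
LHS = (1 + 2)³ = 27
RHS = 1³ + 2³ = 9

Since LHS ≠ RHS, this pair disproves the claim.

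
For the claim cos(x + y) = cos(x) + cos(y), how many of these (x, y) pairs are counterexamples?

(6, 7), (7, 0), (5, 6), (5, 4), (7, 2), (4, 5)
6

Testing each pair:
(6, 7): LHS = cos(13) ≈ 0.9074, RHS = cos(7) + cos(6) ≈ 1.714 → counterexample
(7, 0): LHS = cos(7) ≈ 0.7539, RHS = cos(7) + 1 ≈ 1.754 → counterexample
(5, 6): LHS = cos(11) ≈ 0.004426, RHS = cos(5) + cos(6) ≈ 1.244 → counterexample
(5, 4): LHS = cos(9) ≈ -0.9111, RHS = cos(4) + cos(5) ≈ -0.37 → counterexample
(7, 2): LHS = cos(9) ≈ -0.9111, RHS = cos(2) + cos(7) ≈ 0.3378 → counterexample
(4, 5): LHS = cos(9) ≈ -0.9111, RHS = cos(4) + cos(5) ≈ -0.37 → counterexample

That makes 6 counterexamples.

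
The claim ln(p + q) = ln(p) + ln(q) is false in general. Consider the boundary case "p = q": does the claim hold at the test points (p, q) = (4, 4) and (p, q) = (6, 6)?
At (4, 4): LHS = ln(8) ≈ 2.079 ≠ RHS = 2·ln(4) ≈ 2.773
At (6, 6): LHS = ln(12) ≈ 2.485 ≠ RHS = 2·ln(6) ≈ 3.584

Answer: No, fails at both test points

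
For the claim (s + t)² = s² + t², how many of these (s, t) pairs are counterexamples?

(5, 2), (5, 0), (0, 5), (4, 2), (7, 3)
Testing each pair:
(5, 2): LHS = 49, RHS = 29 → counterexample
(5, 0): LHS = 25, RHS = 25 → satisfies claim
(0, 5): LHS = 25, RHS = 25 → satisfies claim
(4, 2): LHS = 36, RHS = 20 → counterexample
(7, 3): LHS = 100, RHS = 58 → counterexample

That makes 3 counterexamples.

Answer: 3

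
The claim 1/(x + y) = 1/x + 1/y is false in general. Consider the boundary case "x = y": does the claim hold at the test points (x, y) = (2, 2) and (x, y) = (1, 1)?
No, fails at both test points

At (2, 2): LHS = 1/4 ≠ RHS = 1
At (1, 1): LHS = 1/2 ≠ RHS = 2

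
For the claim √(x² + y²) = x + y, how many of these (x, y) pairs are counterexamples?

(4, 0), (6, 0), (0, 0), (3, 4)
1

Testing each pair:
(4, 0): LHS = 4, RHS = 4 → satisfies claim
(6, 0): LHS = 6, RHS = 6 → satisfies claim
(0, 0): LHS = 0, RHS = 0 → satisfies claim
(3, 4): LHS = 5, RHS = 7 → counterexample

That makes 1 counterexample.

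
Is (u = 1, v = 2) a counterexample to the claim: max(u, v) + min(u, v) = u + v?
Substituting u = 1, v = 2:
LHS = max(1, 2) + min(1, 2) = 3
RHS = 1 + 2 = 3

The sides agree, so this pair does not disprove the claim.

Answer: No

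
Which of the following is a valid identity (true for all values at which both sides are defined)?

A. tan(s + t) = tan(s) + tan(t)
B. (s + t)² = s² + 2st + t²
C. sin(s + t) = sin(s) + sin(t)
B

A: fails at (5, 5) — LHS = tan(10) ≈ 0.6484, RHS = 2·tan(5) ≈ -6.761.
B: holds — e.g. at (4, 4), both sides equal 64.
C: fails at (2, 2) — LHS = sin(4) ≈ -0.7568, RHS = 2·sin(2) ≈ 1.819.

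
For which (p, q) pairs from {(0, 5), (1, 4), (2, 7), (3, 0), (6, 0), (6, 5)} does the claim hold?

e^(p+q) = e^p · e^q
Testing each pair:
(0, 5): LHS = e^5 ≈ 148.4, RHS = e^5 ≈ 148.4 → holds
(1, 4): LHS = e^5 ≈ 148.4, RHS = e^5 ≈ 148.4 → holds
(2, 7): LHS = e^9 ≈ 8103, RHS = e^9 ≈ 8103 → holds
(3, 0): LHS = e^3 ≈ 20.09, RHS = e^3 ≈ 20.09 → holds
(6, 0): LHS = e^6 ≈ 403.4, RHS = e^6 ≈ 403.4 → holds
(6, 5): LHS = e^11 ≈ 59874.1, RHS = e^11 ≈ 59874.1 → holds

Every pair satisfies the claim.

Answer: All pairs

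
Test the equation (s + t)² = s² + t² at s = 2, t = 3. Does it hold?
Fails

Substituting s = 2, t = 3:

LHS = (2 + 3)² = 25
RHS = 2² + 3² = 13

LHS ≠ RHS, so the equation does not hold at this point.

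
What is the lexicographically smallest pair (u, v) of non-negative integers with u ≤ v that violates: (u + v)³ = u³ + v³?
(u, v) = (1, 1)

Substituting (1, 1) into the claim:
LHS = (1 + 1)³ = 8
RHS = 1³ + 1³ = 2

Since LHS ≠ RHS, this pair disproves the claim, and no lexicographically smaller pair (u ≤ v, non-negative integers) does.

For instance (2, 4) is also a counterexample (LHS = 216, RHS = 72), but it's lexicographically larger.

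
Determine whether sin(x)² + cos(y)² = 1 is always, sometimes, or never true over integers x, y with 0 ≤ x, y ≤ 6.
Sometimes true

It holds at (x, y) = (0, 0) (both sides equal 1), but fails at (x, y) = (1, 0) (LHS = sin(1)² + 1 ≈ 1.708, RHS = 1).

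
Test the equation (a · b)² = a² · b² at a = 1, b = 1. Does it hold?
Substituting a = 1, b = 1:

LHS = (1 · 1)² = 1
RHS = 1² · 1² = 1

LHS = RHS, so the equation holds at this point.

Answer: Holds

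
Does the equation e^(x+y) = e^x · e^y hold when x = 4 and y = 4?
Substituting x = 4, y = 4:

LHS = e^(4+4) = e^8 ≈ 2981
RHS = e^4 · e^4 = e^8 ≈ 2981

LHS = RHS, so the equation holds at this point.

Answer: Holds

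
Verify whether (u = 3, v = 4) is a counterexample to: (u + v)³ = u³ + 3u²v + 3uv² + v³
No

Substituting u = 3, v = 4:
LHS = (3 + 4)³ = 343
RHS = 3³ + 3·3²·4 + 3·3·4² + 4³ = 343

The sides agree, so this pair does not disprove the claim.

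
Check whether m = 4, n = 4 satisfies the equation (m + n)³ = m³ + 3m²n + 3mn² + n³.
Holds

Substituting m = 4, n = 4:

LHS = (4 + 4)³ = 512
RHS = 4³ + 3·4²·4 + 3·4·4² + 4³ = 512

LHS = RHS, so the equation holds at this point.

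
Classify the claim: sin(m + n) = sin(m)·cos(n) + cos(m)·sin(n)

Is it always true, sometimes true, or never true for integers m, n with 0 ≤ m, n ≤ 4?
The identity holds for every pair in the range. For instance at (m, n) = (4, 3): both sides equal sin(7) ≈ 0.657.

Answer: Always true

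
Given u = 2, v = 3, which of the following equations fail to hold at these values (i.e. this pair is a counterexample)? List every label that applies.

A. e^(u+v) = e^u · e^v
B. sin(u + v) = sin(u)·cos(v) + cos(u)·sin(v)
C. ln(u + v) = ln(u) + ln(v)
Evaluating each claim at the given values:
A. LHS = e^5 ≈ 148.4, RHS = e^5 ≈ 148.4 → holds here (LHS = RHS)
B. LHS = sin(5) ≈ -0.9589, RHS = sin(2)·cos(3) + sin(3)·cos(2) ≈ -0.9589 → holds here (LHS = RHS)
C. LHS = ln(5) ≈ 1.609, RHS = ln(2) + ln(3) ≈ 1.792 → fails here (LHS ≠ RHS)

Answer: C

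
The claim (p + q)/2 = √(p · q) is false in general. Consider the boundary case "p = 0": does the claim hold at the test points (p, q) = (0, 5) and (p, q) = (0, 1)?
At (0, 5): LHS = 5/2 ≠ RHS = 0
At (0, 1): LHS = 1/2 ≠ RHS = 0

Answer: No, fails at both test points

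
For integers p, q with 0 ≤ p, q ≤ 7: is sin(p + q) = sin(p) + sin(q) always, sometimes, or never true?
It holds at (p, q) = (0, 4) (both sides equal sin(4) ≈ -0.7568), but fails at (p, q) = (6, 1) (LHS = sin(7) ≈ 0.657, RHS = sin(6) + sin(1) ≈ 0.5621).

Answer: Sometimes true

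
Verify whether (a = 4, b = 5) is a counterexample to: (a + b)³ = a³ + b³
Yes

Substituting a = 4, b = 5:
LHS = (4 + 5)³ = 729
RHS = 4³ + 5³ = 189

Since LHS ≠ RHS, this pair disproves the claim.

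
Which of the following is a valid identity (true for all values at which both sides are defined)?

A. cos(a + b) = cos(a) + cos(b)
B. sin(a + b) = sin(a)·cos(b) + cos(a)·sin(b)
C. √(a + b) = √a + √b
A: fails at (2, 2) — LHS = cos(4) ≈ -0.6536, RHS = 2·cos(2) ≈ -0.8323.
B: holds — e.g. at (4, 5), both sides equal sin(9) ≈ 0.4121.
C: fails at (2, 2) — LHS = 2, RHS = 2·√(2) ≈ 2.828.

Answer: B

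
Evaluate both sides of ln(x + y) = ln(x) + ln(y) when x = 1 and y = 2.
LHS = ln(1 + 2) = ln(3) ≈ 1.099
RHS = ln(1) + ln(2) = ln(2) ≈ 0.6931

LHS ≠ RHS (they differ by about 0.4055), so the equation does not hold here.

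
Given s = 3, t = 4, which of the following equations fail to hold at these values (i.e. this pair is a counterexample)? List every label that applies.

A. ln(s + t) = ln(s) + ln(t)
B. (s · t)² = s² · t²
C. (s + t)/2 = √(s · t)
A, C

Evaluating each claim at the given values:
A. LHS = ln(7) ≈ 1.946, RHS = ln(3) + ln(4) ≈ 2.485 → fails here (LHS ≠ RHS)
B. LHS = 144, RHS = 144 → holds here (LHS = RHS)
C. LHS = 7/2, RHS = 2·√(3) ≈ 3.464 → fails here (LHS ≠ RHS)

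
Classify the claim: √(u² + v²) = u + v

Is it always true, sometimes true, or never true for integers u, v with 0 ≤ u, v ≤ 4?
It holds at (u, v) = (0, 0) (both sides equal 0), but fails at (u, v) = (2, 1) (LHS = √(5) ≈ 2.236, RHS = 3).

Answer: Sometimes true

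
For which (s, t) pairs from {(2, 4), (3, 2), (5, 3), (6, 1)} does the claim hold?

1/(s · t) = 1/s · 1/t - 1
None

Testing each pair:
(2, 4): LHS = 1/8, RHS = -7/8 → fails
(3, 2): LHS = 1/6, RHS = -5/6 → fails
(5, 3): LHS = 1/15, RHS = -14/15 → fails
(6, 1): LHS = 1/6, RHS = -5/6 → fails

No pair satisfies the claim.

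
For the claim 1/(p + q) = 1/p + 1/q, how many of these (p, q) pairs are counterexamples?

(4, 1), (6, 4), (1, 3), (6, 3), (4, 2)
5

Testing each pair:
(4, 1): LHS = 1/5, RHS = 5/4 → counterexample
(6, 4): LHS = 1/10, RHS = 5/12 → counterexample
(1, 3): LHS = 1/4, RHS = 4/3 → counterexample
(6, 3): LHS = 1/9, RHS = 1/2 → counterexample
(4, 2): LHS = 1/6, RHS = 3/4 → counterexample

That makes 5 counterexamples.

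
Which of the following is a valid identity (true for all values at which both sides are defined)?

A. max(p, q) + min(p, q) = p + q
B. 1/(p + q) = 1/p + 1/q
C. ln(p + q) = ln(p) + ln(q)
A

A: holds — e.g. at (3, 3), both sides equal 6.
B: fails at (2, 2) — LHS = 1/4, RHS = 1.
C: fails at (5, 8) — LHS = ln(13) ≈ 2.565, RHS = ln(5) + ln(8) ≈ 3.689.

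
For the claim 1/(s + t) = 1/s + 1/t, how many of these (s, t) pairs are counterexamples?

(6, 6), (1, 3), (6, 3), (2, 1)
Testing each pair:
(6, 6): LHS = 1/12, RHS = 1/3 → counterexample
(1, 3): LHS = 1/4, RHS = 4/3 → counterexample
(6, 3): LHS = 1/9, RHS = 1/2 → counterexample
(2, 1): LHS = 1/3, RHS = 3/2 → counterexample

That makes 4 counterexamples.

Answer: 4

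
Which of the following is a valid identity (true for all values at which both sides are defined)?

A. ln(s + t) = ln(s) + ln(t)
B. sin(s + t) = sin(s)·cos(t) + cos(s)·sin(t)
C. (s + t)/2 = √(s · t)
B

A: fails at (5, 5) — LHS = ln(10) ≈ 2.303, RHS = 2·ln(5) ≈ 3.219.
B: holds — e.g. at (6, 7), both sides equal sin(13) ≈ 0.4202.
C: fails at (4, 6) — LHS = 5, RHS = 2·√(6) ≈ 4.899.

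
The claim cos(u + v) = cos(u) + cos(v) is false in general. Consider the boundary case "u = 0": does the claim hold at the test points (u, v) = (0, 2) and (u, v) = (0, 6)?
At (0, 2): LHS = cos(2) ≈ -0.4161 ≠ RHS = cos(2) + 1 ≈ 0.5839
At (0, 6): LHS = cos(6) ≈ 0.9602 ≠ RHS = cos(6) + 1 ≈ 1.96

Answer: No, fails at both test points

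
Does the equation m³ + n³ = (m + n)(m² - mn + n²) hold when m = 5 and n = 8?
Holds

Substituting m = 5, n = 8:

LHS = 5³ + 8³ = 637
RHS = (5 + 8)(5² - 5·8 + 8²) = 637

LHS = RHS, so the equation holds at this point.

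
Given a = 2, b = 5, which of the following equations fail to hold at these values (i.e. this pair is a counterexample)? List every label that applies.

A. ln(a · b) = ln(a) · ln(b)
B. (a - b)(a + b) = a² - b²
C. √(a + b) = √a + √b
Evaluating each claim at the given values:
A. LHS = ln(10) ≈ 2.303, RHS = ln(2)·ln(5) ≈ 1.116 → fails here (LHS ≠ RHS)
B. LHS = -21, RHS = -21 → holds here (LHS = RHS)
C. LHS = √(7) ≈ 2.646, RHS = √(2) + √(5) ≈ 3.65 → fails here (LHS ≠ RHS)

Answer: A, C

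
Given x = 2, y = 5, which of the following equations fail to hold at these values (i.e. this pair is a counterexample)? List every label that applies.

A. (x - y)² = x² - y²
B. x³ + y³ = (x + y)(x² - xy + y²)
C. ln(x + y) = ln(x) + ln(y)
Evaluating each claim at the given values:
A. LHS = 9, RHS = -21 → fails here (LHS ≠ RHS)
B. LHS = 133, RHS = 133 → holds here (LHS = RHS)
C. LHS = ln(7) ≈ 1.946, RHS = ln(2) + ln(5) ≈ 2.303 → fails here (LHS ≠ RHS)

Answer: A, C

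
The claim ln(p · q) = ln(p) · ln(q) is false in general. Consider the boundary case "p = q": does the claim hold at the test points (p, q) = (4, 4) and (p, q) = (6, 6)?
No, fails at both test points

At (4, 4): LHS = ln(16) ≈ 2.773 ≠ RHS = ln(4)² ≈ 1.922
At (6, 6): LHS = ln(36) ≈ 3.584 ≠ RHS = ln(6)² ≈ 3.21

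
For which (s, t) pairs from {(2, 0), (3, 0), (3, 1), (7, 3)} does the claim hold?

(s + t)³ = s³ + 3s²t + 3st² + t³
Testing each pair:
(2, 0): LHS = 8, RHS = 8 → holds
(3, 0): LHS = 27, RHS = 27 → holds
(3, 1): LHS = 64, RHS = 64 → holds
(7, 3): LHS = 1000, RHS = 1000 → holds

Every pair satisfies the claim.

Answer: All pairs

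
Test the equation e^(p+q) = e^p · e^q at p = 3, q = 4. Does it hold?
Holds

Substituting p = 3, q = 4:

LHS = e^(3+4) = e^7 ≈ 1097
RHS = e^3 · e^4 = e^7 ≈ 1097

LHS = RHS, so the equation holds at this point.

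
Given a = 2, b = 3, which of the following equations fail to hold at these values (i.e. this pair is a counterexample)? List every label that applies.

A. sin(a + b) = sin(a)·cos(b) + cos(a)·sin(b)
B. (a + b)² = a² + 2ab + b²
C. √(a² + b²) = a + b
C

Evaluating each claim at the given values:
A. LHS = sin(5) ≈ -0.9589, RHS = sin(2)·cos(3) + sin(3)·cos(2) ≈ -0.9589 → holds here (LHS = RHS)
B. LHS = 25, RHS = 25 → holds here (LHS = RHS)
C. LHS = √(13) ≈ 3.606, RHS = 5 → fails here (LHS ≠ RHS)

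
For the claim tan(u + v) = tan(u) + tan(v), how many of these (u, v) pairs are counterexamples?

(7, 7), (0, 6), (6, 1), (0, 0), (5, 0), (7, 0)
2

Testing each pair:
(7, 7): LHS = tan(14) ≈ 7.245, RHS = 2·tan(7) ≈ 1.743 → counterexample
(0, 6): LHS = tan(6) ≈ -0.291, RHS = tan(6) ≈ -0.291 → satisfies claim
(6, 1): LHS = tan(7) ≈ 0.8714, RHS = tan(6) + tan(1) ≈ 1.266 → counterexample
(0, 0): LHS = 0, RHS = 0 → satisfies claim
(5, 0): LHS = tan(5) ≈ -3.381, RHS = tan(5) ≈ -3.381 → satisfies claim
(7, 0): LHS = tan(7) ≈ 0.8714, RHS = tan(7) ≈ 0.8714 → satisfies claim

That makes 2 counterexamples.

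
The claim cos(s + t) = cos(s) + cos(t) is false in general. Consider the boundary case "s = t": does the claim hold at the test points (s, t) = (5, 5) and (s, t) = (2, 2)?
At (5, 5): LHS = cos(10) ≈ -0.8391 ≠ RHS = 2·cos(5) ≈ 0.5673
At (2, 2): LHS = cos(4) ≈ -0.6536 ≠ RHS = 2·cos(2) ≈ -0.8323

Answer: No, fails at both test points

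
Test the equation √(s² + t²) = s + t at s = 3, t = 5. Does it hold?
Substituting s = 3, t = 5:

LHS = √(3² + 5²) = √(34) ≈ 5.831
RHS = 3 + 5 = 8

LHS ≠ RHS, so the equation does not hold at this point.

Answer: Fails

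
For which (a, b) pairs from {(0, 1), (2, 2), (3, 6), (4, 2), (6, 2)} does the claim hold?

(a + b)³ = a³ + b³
(0, 1)

Testing each pair:
(0, 1): LHS = 1, RHS = 1 → holds
(2, 2): LHS = 64, RHS = 16 → fails
(3, 6): LHS = 729, RHS = 243 → fails
(4, 2): LHS = 216, RHS = 72 → fails
(6, 2): LHS = 512, RHS = 224 → fails

1 of 5 pairs satisfies the claim.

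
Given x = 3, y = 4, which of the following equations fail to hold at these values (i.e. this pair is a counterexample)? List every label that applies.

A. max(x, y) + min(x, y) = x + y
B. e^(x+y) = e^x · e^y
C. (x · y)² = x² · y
Evaluating each claim at the given values:
A. LHS = 7, RHS = 7 → holds here (LHS = RHS)
B. LHS = e^7 ≈ 1097, RHS = e^7 ≈ 1097 → holds here (LHS = RHS)
C. LHS = 144, RHS = 36 → fails here (LHS ≠ RHS)

Answer: C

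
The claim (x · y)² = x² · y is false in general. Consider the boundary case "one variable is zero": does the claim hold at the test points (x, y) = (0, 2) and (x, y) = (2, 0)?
Yes, holds at both test points

At (0, 2): LHS = 0, RHS = 0 → equal
At (2, 0): LHS = 0, RHS = 0 → equal

So the claim does hold at both of these boundary points, even though it is not an identity.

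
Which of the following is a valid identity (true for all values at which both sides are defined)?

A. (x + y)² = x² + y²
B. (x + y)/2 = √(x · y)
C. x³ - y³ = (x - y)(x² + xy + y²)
C

A: fails at (1, 5) — LHS = 36, RHS = 26.
B: fails at (1, 3) — LHS = 2, RHS = √(3) ≈ 1.732.
C: holds — e.g. at (6, 7), both sides equal -127.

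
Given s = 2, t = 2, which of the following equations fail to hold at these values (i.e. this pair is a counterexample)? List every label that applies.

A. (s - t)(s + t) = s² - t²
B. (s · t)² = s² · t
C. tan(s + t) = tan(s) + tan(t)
B, C

Evaluating each claim at the given values:
A. LHS = 0, RHS = 0 → holds here (LHS = RHS)
B. LHS = 16, RHS = 8 → fails here (LHS ≠ RHS)
C. LHS = tan(4) ≈ 1.158, RHS = 2·tan(2) ≈ -4.37 → fails here (LHS ≠ RHS)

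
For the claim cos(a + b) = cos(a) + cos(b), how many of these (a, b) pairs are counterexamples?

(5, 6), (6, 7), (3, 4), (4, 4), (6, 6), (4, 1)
6

Testing each pair:
(5, 6): LHS = cos(11) ≈ 0.004426, RHS = cos(5) + cos(6) ≈ 1.244 → counterexample
(6, 7): LHS = cos(13) ≈ 0.9074, RHS = cos(7) + cos(6) ≈ 1.714 → counterexample
(3, 4): LHS = cos(7) ≈ 0.7539, RHS = cos(3) + cos(4) ≈ -1.644 → counterexample
(4, 4): LHS = cos(8) ≈ -0.1455, RHS = 2·cos(4) ≈ -1.307 → counterexample
(6, 6): LHS = cos(12) ≈ 0.8439, RHS = 2·cos(6) ≈ 1.92 → counterexample
(4, 1): LHS = cos(5) ≈ 0.2837, RHS = cos(4) + cos(1) ≈ -0.1133 → counterexample

That makes 6 counterexamples.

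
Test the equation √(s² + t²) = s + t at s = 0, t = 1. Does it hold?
Holds

Substituting s = 0, t = 1:

LHS = √(0² + 1²) = 1
RHS = 0 + 1 = 1

LHS = RHS, so the equation holds at this point.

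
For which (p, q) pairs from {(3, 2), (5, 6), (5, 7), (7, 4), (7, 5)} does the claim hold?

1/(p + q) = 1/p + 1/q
Testing each pair:
(3, 2): LHS = 1/5, RHS = 5/6 → fails
(5, 6): LHS = 1/11, RHS = 11/30 → fails
(5, 7): LHS = 1/12, RHS = 12/35 → fails
(7, 4): LHS = 1/11, RHS = 11/28 → fails
(7, 5): LHS = 1/12, RHS = 12/35 → fails

No pair satisfies the claim.

Answer: None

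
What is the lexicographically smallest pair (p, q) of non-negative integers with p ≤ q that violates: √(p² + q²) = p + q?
(p, q) = (1, 1)

At (0, 2): both sides equal 2, so it holds there.

Substituting (1, 1) into the claim:
LHS = √(1² + 1²) = √(2) ≈ 1.414
RHS = 1 + 1 = 2

Since LHS ≠ RHS, this pair disproves the claim, and no lexicographically smaller pair (p ≤ q, non-negative integers) does.

For instance (2, 5) is also a counterexample (LHS = √(29) ≈ 5.385, RHS = 7), but it's lexicographically larger.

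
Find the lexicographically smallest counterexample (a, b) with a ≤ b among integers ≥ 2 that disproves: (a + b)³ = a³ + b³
Substituting (2, 2) into the claim:
LHS = (2 + 2)³ = 64
RHS = 2³ + 2³ = 16

Since LHS ≠ RHS, this pair disproves the claim, and no lexicographically smaller pair (a ≤ b, integers ≥ 2) does.

For instance (5, 9) is also a counterexample (LHS = 2744, RHS = 854), but it's lexicographically larger.

Answer: (a, b) = (2, 2)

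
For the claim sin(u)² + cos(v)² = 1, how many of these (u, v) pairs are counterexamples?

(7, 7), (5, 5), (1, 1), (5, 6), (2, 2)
Testing each pair:
(7, 7): LHS = sin(7)² + cos(7)² = 1, RHS = 1 → satisfies claim
(5, 5): LHS = cos(5)² + sin(5)² = 1, RHS = 1 → satisfies claim
(1, 1): LHS = cos(1)² + sin(1)² = 1, RHS = 1 → satisfies claim
(5, 6): LHS = sin(5)² + cos(6)² ≈ 1.841, RHS = 1 → counterexample
(2, 2): LHS = cos(2)² + sin(2)² = 1, RHS = 1 → satisfies claim

That makes 1 counterexample.

Answer: 1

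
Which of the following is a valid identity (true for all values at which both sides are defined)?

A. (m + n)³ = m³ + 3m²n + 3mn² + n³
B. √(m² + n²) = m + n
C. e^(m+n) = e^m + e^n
A: holds — e.g. at (4, 4), both sides equal 512.
B: fails at (1, 2) — LHS = √(5) ≈ 2.236, RHS = 3.
C: fails at (3, 4) — LHS = e^7 ≈ 1097, RHS = e^3 + e^4 ≈ 74.68.

Answer: A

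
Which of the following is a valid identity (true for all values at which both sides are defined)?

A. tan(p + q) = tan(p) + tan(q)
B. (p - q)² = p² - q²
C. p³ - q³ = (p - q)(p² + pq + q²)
C

A: fails at (6, 7) — LHS = tan(13) ≈ 0.463, RHS = tan(6) + tan(7) ≈ 0.5804.
B: fails at (3, 5) — LHS = 4, RHS = -16.
C: holds — e.g. at (4, 4), both sides equal 0.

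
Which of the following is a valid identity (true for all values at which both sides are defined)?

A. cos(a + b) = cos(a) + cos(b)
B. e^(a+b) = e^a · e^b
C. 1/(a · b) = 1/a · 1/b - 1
B

A: fails at (5, 5) — LHS = cos(10) ≈ -0.8391, RHS = 2·cos(5) ≈ 0.5673.
B: holds — e.g. at (3, 3), both sides equal e^6 ≈ 403.4.
C: fails at (3, 5) — LHS = 1/15, RHS = -14/15.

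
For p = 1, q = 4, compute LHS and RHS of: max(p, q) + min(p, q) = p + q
LHS = max(1, 4) + min(1, 4) = 5
RHS = 1 + 4 = 5

LHS = RHS: the two sides agree.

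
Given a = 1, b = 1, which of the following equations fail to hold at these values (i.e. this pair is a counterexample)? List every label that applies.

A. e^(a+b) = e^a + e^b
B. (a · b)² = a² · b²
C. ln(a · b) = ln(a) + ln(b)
Evaluating each claim at the given values:
A. LHS = e^2 ≈ 7.389, RHS = 2·e ≈ 5.437 → fails here (LHS ≠ RHS)
B. LHS = 1, RHS = 1 → holds here (LHS = RHS)
C. LHS = 0, RHS = 0 → holds here (LHS = RHS)

Answer: A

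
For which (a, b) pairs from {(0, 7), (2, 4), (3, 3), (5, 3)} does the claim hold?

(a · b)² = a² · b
Testing each pair:
(0, 7): LHS = 0, RHS = 0 → holds
(2, 4): LHS = 64, RHS = 16 → fails
(3, 3): LHS = 81, RHS = 27 → fails
(5, 3): LHS = 225, RHS = 75 → fails

1 of 4 pairs satisfies the claim.

Answer: (0, 7)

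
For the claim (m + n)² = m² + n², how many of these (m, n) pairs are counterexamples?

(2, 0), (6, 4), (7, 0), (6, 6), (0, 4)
Testing each pair:
(2, 0): LHS = 4, RHS = 4 → satisfies claim
(6, 4): LHS = 100, RHS = 52 → counterexample
(7, 0): LHS = 49, RHS = 49 → satisfies claim
(6, 6): LHS = 144, RHS = 72 → counterexample
(0, 4): LHS = 16, RHS = 16 → satisfies claim

That makes 2 counterexamples.

Answer: 2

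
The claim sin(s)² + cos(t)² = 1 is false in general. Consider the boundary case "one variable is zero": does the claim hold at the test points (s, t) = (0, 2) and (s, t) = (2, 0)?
No, fails at both test points

At (0, 2): LHS = cos(2)² ≈ 0.1732 ≠ RHS = 1
At (2, 0): LHS = sin(2)² + 1 ≈ 1.827 ≠ RHS = 1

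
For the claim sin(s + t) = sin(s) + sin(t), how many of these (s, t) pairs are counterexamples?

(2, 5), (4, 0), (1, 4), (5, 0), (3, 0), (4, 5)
3

Testing each pair:
(2, 5): LHS = sin(7) ≈ 0.657, RHS = sin(5) + sin(2) ≈ -0.04963 → counterexample
(4, 0): LHS = sin(4) ≈ -0.7568, RHS = sin(4) ≈ -0.7568 → satisfies claim
(1, 4): LHS = sin(5) ≈ -0.9589, RHS = sin(4) + sin(1) ≈ 0.08467 → counterexample
(5, 0): LHS = sin(5) ≈ -0.9589, RHS = sin(5) ≈ -0.9589 → satisfies claim
(3, 0): LHS = sin(3) ≈ 0.1411, RHS = sin(3) ≈ 0.1411 → satisfies claim
(4, 5): LHS = sin(9) ≈ 0.4121, RHS = sin(5) + sin(4) ≈ -1.716 → counterexample

That makes 3 counterexamples.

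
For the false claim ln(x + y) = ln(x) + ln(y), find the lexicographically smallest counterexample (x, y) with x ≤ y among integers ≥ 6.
(x, y) = (6, 6)

Substituting (6, 6) into the claim:
LHS = ln(6 + 6) = ln(12) ≈ 2.485
RHS = ln(6) + ln(6) = 2·ln(6) ≈ 3.584

Since LHS ≠ RHS, this pair disproves the claim, and no lexicographically smaller pair (x ≤ y, integers ≥ 6) does.

For instance (7, 13) is also a counterexample (LHS = ln(20) ≈ 2.996, RHS = ln(7) + ln(13) ≈ 4.511), but it's lexicographically larger.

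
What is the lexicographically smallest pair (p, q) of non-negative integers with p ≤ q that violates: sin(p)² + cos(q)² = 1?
At (0, 0): both sides equal 1, so it holds there.

Substituting (0, 1) into the claim:
LHS = sin(0)² + cos(1)² = cos(1)² ≈ 0.2919
RHS = 1

Since LHS ≠ RHS, this pair disproves the claim, and no lexicographically smaller pair (p ≤ q, non-negative integers) does.

For instance (4, 7) is also a counterexample (LHS = cos(7)² + sin(4)² ≈ 1.141, RHS = 1), but it's lexicographically larger.

Answer: (p, q) = (0, 1)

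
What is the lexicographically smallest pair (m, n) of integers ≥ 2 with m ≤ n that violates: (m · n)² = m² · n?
(m, n) = (2, 2)

Substituting (2, 2) into the claim:
LHS = (2 · 2)² = 16
RHS = 2² · 2 = 8

Since LHS ≠ RHS, this pair disproves the claim, and no lexicographically smaller pair (m ≤ n, integers ≥ 2) does.

For instance (3, 4) is also a counterexample (LHS = 144, RHS = 36), but it's lexicographically larger.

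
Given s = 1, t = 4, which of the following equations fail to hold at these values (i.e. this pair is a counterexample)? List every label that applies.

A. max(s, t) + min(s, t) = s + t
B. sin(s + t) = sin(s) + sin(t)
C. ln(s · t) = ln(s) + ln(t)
Evaluating each claim at the given values:
A. LHS = 5, RHS = 5 → holds here (LHS = RHS)
B. LHS = sin(5) ≈ -0.9589, RHS = sin(4) + sin(1) ≈ 0.08467 → fails here (LHS ≠ RHS)
C. LHS = ln(4) ≈ 1.386, RHS = ln(4) ≈ 1.386 → holds here (LHS = RHS)

Answer: B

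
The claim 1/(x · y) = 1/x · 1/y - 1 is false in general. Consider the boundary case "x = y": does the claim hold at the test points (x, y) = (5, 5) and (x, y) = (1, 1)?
At (5, 5): LHS = 1/25 ≠ RHS = -24/25
At (1, 1): LHS = 1 ≠ RHS = 0

Answer: No, fails at both test points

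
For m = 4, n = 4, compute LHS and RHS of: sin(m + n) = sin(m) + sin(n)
LHS = sin(4 + 4) = sin(8) ≈ 0.9894
RHS = sin(4) + sin(4) = 2·sin(4) ≈ -1.514

LHS ≠ RHS (they differ by about 2.503), so the equation does not hold here.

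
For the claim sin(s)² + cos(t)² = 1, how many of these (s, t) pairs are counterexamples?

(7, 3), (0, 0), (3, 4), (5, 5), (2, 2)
Testing each pair:
(7, 3): LHS = sin(7)² + cos(3)² ≈ 1.412, RHS = 1 → counterexample
(0, 0): LHS = 1, RHS = 1 → satisfies claim
(3, 4): LHS = sin(3)² + cos(4)² ≈ 0.4472, RHS = 1 → counterexample
(5, 5): LHS = cos(5)² + sin(5)² = 1, RHS = 1 → satisfies claim
(2, 2): LHS = cos(2)² + sin(2)² = 1, RHS = 1 → satisfies claim

That makes 2 counterexamples.

Answer: 2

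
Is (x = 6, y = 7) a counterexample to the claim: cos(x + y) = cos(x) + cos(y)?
Yes

Substituting x = 6, y = 7:
LHS = cos(6 + 7) = cos(13) ≈ 0.9074
RHS = cos(6) + cos(7) ≈ 1.714

Since LHS ≠ RHS, this pair disproves the claim.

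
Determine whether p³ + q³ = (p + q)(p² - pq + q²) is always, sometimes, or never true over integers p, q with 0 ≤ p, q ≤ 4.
Always true

The identity holds for every pair in the range. For instance at (p, q) = (1, 0): both sides equal 1.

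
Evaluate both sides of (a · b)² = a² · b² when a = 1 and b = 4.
LHS = (1 · 4)² = 16
RHS = 1² · 4² = 16

LHS = RHS: the two sides agree.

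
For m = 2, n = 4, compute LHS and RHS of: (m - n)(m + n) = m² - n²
LHS = (2 - 4)(2 + 4) = -12
RHS = 2² - 4² = -12

LHS = RHS: the two sides agree.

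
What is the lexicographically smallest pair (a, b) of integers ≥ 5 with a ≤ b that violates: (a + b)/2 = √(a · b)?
(a, b) = (5, 6)

Substituting (5, 6) into the claim:
LHS = (5 + 6)/2 = 11/2
RHS = √(5 · 6) = √(30) ≈ 5.477

Since LHS ≠ RHS, this pair disproves the claim, and no lexicographically smaller pair (a ≤ b, integers ≥ 5) does.

For instance (7, 8) is also a counterexample (LHS = 15/2, RHS = 2·√(14) ≈ 7.483), but it's lexicographically larger.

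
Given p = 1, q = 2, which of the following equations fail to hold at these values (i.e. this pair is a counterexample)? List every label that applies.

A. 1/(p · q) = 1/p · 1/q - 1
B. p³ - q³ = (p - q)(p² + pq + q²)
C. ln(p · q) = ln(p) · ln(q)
Evaluating each claim at the given values:
A. LHS = 1/2, RHS = -1/2 → fails here (LHS ≠ RHS)
B. LHS = -7, RHS = -7 → holds here (LHS = RHS)
C. LHS = ln(2) ≈ 0.6931, RHS = 0 → fails here (LHS ≠ RHS)

Answer: A, C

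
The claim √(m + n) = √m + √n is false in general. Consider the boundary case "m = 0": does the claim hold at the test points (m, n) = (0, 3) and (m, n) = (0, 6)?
Yes, holds at both test points

At (0, 3): LHS = √(3) ≈ 1.732, RHS = √(3) ≈ 1.732 → equal
At (0, 6): LHS = √(6) ≈ 2.449, RHS = √(6) ≈ 2.449 → equal

So the claim does hold at both of these boundary points, even though it is not an identity.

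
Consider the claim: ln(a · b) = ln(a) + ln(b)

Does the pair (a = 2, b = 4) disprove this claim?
No

Substituting a = 2, b = 4:
LHS = ln(2 · 4) = ln(8) ≈ 2.079
RHS = ln(2) + ln(4) ≈ 2.079

The sides agree, so this pair does not disprove the claim.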